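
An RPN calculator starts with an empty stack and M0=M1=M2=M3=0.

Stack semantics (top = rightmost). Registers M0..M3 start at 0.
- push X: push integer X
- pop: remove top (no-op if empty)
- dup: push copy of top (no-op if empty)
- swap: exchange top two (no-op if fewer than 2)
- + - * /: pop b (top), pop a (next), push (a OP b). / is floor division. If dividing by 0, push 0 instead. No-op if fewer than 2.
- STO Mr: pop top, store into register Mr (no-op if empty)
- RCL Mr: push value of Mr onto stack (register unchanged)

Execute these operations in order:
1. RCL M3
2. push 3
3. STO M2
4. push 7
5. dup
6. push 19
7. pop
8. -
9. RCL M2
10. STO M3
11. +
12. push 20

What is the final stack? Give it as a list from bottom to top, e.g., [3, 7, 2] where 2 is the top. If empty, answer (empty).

After op 1 (RCL M3): stack=[0] mem=[0,0,0,0]
After op 2 (push 3): stack=[0,3] mem=[0,0,0,0]
After op 3 (STO M2): stack=[0] mem=[0,0,3,0]
After op 4 (push 7): stack=[0,7] mem=[0,0,3,0]
After op 5 (dup): stack=[0,7,7] mem=[0,0,3,0]
After op 6 (push 19): stack=[0,7,7,19] mem=[0,0,3,0]
After op 7 (pop): stack=[0,7,7] mem=[0,0,3,0]
After op 8 (-): stack=[0,0] mem=[0,0,3,0]
After op 9 (RCL M2): stack=[0,0,3] mem=[0,0,3,0]
After op 10 (STO M3): stack=[0,0] mem=[0,0,3,3]
After op 11 (+): stack=[0] mem=[0,0,3,3]
After op 12 (push 20): stack=[0,20] mem=[0,0,3,3]

Answer: [0, 20]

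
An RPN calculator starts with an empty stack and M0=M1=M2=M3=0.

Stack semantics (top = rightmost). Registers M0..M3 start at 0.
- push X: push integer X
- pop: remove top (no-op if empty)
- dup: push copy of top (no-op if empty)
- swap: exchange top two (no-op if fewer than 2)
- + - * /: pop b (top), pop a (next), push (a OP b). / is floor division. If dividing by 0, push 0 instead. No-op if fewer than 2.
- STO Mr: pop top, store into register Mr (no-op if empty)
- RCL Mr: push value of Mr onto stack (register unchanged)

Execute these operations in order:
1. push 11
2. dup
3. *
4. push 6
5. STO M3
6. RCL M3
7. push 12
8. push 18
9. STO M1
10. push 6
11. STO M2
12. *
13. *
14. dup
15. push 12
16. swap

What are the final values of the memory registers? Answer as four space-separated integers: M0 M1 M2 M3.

After op 1 (push 11): stack=[11] mem=[0,0,0,0]
After op 2 (dup): stack=[11,11] mem=[0,0,0,0]
After op 3 (*): stack=[121] mem=[0,0,0,0]
After op 4 (push 6): stack=[121,6] mem=[0,0,0,0]
After op 5 (STO M3): stack=[121] mem=[0,0,0,6]
After op 6 (RCL M3): stack=[121,6] mem=[0,0,0,6]
After op 7 (push 12): stack=[121,6,12] mem=[0,0,0,6]
After op 8 (push 18): stack=[121,6,12,18] mem=[0,0,0,6]
After op 9 (STO M1): stack=[121,6,12] mem=[0,18,0,6]
After op 10 (push 6): stack=[121,6,12,6] mem=[0,18,0,6]
After op 11 (STO M2): stack=[121,6,12] mem=[0,18,6,6]
After op 12 (*): stack=[121,72] mem=[0,18,6,6]
After op 13 (*): stack=[8712] mem=[0,18,6,6]
After op 14 (dup): stack=[8712,8712] mem=[0,18,6,6]
After op 15 (push 12): stack=[8712,8712,12] mem=[0,18,6,6]
After op 16 (swap): stack=[8712,12,8712] mem=[0,18,6,6]

Answer: 0 18 6 6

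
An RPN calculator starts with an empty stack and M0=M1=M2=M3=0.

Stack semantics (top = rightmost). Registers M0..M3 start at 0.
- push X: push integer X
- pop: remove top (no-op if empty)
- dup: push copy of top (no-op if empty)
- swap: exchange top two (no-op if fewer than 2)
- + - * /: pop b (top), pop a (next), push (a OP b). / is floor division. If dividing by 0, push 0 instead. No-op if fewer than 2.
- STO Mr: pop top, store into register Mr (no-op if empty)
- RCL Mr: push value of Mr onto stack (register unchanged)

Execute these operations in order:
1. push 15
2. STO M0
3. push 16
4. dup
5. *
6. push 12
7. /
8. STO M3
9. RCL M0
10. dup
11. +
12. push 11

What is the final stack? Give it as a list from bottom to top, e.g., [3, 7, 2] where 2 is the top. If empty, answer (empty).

Answer: [30, 11]

Derivation:
After op 1 (push 15): stack=[15] mem=[0,0,0,0]
After op 2 (STO M0): stack=[empty] mem=[15,0,0,0]
After op 3 (push 16): stack=[16] mem=[15,0,0,0]
After op 4 (dup): stack=[16,16] mem=[15,0,0,0]
After op 5 (*): stack=[256] mem=[15,0,0,0]
After op 6 (push 12): stack=[256,12] mem=[15,0,0,0]
After op 7 (/): stack=[21] mem=[15,0,0,0]
After op 8 (STO M3): stack=[empty] mem=[15,0,0,21]
After op 9 (RCL M0): stack=[15] mem=[15,0,0,21]
After op 10 (dup): stack=[15,15] mem=[15,0,0,21]
After op 11 (+): stack=[30] mem=[15,0,0,21]
After op 12 (push 11): stack=[30,11] mem=[15,0,0,21]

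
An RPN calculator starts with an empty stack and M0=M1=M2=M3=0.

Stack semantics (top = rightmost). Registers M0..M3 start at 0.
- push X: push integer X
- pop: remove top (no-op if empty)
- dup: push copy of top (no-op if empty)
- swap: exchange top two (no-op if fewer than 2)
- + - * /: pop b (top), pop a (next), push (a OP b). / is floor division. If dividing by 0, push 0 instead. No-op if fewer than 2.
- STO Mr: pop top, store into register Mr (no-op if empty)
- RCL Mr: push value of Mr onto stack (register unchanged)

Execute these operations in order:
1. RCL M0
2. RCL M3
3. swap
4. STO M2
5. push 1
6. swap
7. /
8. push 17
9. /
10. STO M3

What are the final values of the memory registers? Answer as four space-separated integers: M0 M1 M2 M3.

Answer: 0 0 0 0

Derivation:
After op 1 (RCL M0): stack=[0] mem=[0,0,0,0]
After op 2 (RCL M3): stack=[0,0] mem=[0,0,0,0]
After op 3 (swap): stack=[0,0] mem=[0,0,0,0]
After op 4 (STO M2): stack=[0] mem=[0,0,0,0]
After op 5 (push 1): stack=[0,1] mem=[0,0,0,0]
After op 6 (swap): stack=[1,0] mem=[0,0,0,0]
After op 7 (/): stack=[0] mem=[0,0,0,0]
After op 8 (push 17): stack=[0,17] mem=[0,0,0,0]
After op 9 (/): stack=[0] mem=[0,0,0,0]
After op 10 (STO M3): stack=[empty] mem=[0,0,0,0]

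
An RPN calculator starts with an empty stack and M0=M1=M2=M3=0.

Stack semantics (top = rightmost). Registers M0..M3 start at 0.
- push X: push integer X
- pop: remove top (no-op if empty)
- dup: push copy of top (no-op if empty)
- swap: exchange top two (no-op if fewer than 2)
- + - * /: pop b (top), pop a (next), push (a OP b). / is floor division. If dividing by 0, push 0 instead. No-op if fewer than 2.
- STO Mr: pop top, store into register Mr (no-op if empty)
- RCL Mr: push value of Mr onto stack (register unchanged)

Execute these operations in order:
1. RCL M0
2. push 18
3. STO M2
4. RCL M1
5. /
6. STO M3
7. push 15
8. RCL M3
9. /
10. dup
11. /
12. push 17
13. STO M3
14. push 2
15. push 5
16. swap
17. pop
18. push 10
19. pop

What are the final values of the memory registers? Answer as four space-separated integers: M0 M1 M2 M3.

After op 1 (RCL M0): stack=[0] mem=[0,0,0,0]
After op 2 (push 18): stack=[0,18] mem=[0,0,0,0]
After op 3 (STO M2): stack=[0] mem=[0,0,18,0]
After op 4 (RCL M1): stack=[0,0] mem=[0,0,18,0]
After op 5 (/): stack=[0] mem=[0,0,18,0]
After op 6 (STO M3): stack=[empty] mem=[0,0,18,0]
After op 7 (push 15): stack=[15] mem=[0,0,18,0]
After op 8 (RCL M3): stack=[15,0] mem=[0,0,18,0]
After op 9 (/): stack=[0] mem=[0,0,18,0]
After op 10 (dup): stack=[0,0] mem=[0,0,18,0]
After op 11 (/): stack=[0] mem=[0,0,18,0]
After op 12 (push 17): stack=[0,17] mem=[0,0,18,0]
After op 13 (STO M3): stack=[0] mem=[0,0,18,17]
After op 14 (push 2): stack=[0,2] mem=[0,0,18,17]
After op 15 (push 5): stack=[0,2,5] mem=[0,0,18,17]
After op 16 (swap): stack=[0,5,2] mem=[0,0,18,17]
After op 17 (pop): stack=[0,5] mem=[0,0,18,17]
After op 18 (push 10): stack=[0,5,10] mem=[0,0,18,17]
After op 19 (pop): stack=[0,5] mem=[0,0,18,17]

Answer: 0 0 18 17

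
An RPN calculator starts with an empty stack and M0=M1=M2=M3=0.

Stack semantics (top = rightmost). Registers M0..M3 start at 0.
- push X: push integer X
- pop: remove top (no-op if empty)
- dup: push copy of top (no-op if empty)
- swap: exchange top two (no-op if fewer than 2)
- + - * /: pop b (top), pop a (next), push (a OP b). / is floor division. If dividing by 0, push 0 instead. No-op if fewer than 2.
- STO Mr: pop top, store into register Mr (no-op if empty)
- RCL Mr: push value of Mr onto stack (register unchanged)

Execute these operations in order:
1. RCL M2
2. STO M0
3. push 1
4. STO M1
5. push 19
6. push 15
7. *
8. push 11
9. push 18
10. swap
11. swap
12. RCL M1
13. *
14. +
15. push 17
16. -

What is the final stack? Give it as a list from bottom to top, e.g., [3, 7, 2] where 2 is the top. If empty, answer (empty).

Answer: [285, 12]

Derivation:
After op 1 (RCL M2): stack=[0] mem=[0,0,0,0]
After op 2 (STO M0): stack=[empty] mem=[0,0,0,0]
After op 3 (push 1): stack=[1] mem=[0,0,0,0]
After op 4 (STO M1): stack=[empty] mem=[0,1,0,0]
After op 5 (push 19): stack=[19] mem=[0,1,0,0]
After op 6 (push 15): stack=[19,15] mem=[0,1,0,0]
After op 7 (*): stack=[285] mem=[0,1,0,0]
After op 8 (push 11): stack=[285,11] mem=[0,1,0,0]
After op 9 (push 18): stack=[285,11,18] mem=[0,1,0,0]
After op 10 (swap): stack=[285,18,11] mem=[0,1,0,0]
After op 11 (swap): stack=[285,11,18] mem=[0,1,0,0]
After op 12 (RCL M1): stack=[285,11,18,1] mem=[0,1,0,0]
After op 13 (*): stack=[285,11,18] mem=[0,1,0,0]
After op 14 (+): stack=[285,29] mem=[0,1,0,0]
After op 15 (push 17): stack=[285,29,17] mem=[0,1,0,0]
After op 16 (-): stack=[285,12] mem=[0,1,0,0]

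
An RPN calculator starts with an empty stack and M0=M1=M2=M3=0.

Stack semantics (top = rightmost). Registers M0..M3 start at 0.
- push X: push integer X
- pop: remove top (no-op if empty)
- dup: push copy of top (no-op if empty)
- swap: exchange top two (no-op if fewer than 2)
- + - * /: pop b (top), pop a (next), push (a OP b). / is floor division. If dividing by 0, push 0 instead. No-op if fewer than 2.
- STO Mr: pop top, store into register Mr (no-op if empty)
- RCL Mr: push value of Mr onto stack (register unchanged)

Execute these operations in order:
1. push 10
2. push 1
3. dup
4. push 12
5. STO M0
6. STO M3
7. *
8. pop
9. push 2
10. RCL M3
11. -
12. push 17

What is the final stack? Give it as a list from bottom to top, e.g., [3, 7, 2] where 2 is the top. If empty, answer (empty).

Answer: [1, 17]

Derivation:
After op 1 (push 10): stack=[10] mem=[0,0,0,0]
After op 2 (push 1): stack=[10,1] mem=[0,0,0,0]
After op 3 (dup): stack=[10,1,1] mem=[0,0,0,0]
After op 4 (push 12): stack=[10,1,1,12] mem=[0,0,0,0]
After op 5 (STO M0): stack=[10,1,1] mem=[12,0,0,0]
After op 6 (STO M3): stack=[10,1] mem=[12,0,0,1]
After op 7 (*): stack=[10] mem=[12,0,0,1]
After op 8 (pop): stack=[empty] mem=[12,0,0,1]
After op 9 (push 2): stack=[2] mem=[12,0,0,1]
After op 10 (RCL M3): stack=[2,1] mem=[12,0,0,1]
After op 11 (-): stack=[1] mem=[12,0,0,1]
After op 12 (push 17): stack=[1,17] mem=[12,0,0,1]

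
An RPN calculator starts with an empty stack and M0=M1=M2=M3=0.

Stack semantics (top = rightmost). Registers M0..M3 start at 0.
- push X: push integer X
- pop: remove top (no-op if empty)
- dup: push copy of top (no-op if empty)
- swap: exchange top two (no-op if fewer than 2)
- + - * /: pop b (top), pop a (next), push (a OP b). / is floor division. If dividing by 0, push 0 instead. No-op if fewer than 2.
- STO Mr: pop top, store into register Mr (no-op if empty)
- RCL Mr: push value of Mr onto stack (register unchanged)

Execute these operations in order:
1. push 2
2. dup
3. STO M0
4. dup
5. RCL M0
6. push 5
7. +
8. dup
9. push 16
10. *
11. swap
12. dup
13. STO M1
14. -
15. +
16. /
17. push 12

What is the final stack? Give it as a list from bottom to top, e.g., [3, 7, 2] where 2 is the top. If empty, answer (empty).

Answer: [0, 12]

Derivation:
After op 1 (push 2): stack=[2] mem=[0,0,0,0]
After op 2 (dup): stack=[2,2] mem=[0,0,0,0]
After op 3 (STO M0): stack=[2] mem=[2,0,0,0]
After op 4 (dup): stack=[2,2] mem=[2,0,0,0]
After op 5 (RCL M0): stack=[2,2,2] mem=[2,0,0,0]
After op 6 (push 5): stack=[2,2,2,5] mem=[2,0,0,0]
After op 7 (+): stack=[2,2,7] mem=[2,0,0,0]
After op 8 (dup): stack=[2,2,7,7] mem=[2,0,0,0]
After op 9 (push 16): stack=[2,2,7,7,16] mem=[2,0,0,0]
After op 10 (*): stack=[2,2,7,112] mem=[2,0,0,0]
After op 11 (swap): stack=[2,2,112,7] mem=[2,0,0,0]
After op 12 (dup): stack=[2,2,112,7,7] mem=[2,0,0,0]
After op 13 (STO M1): stack=[2,2,112,7] mem=[2,7,0,0]
After op 14 (-): stack=[2,2,105] mem=[2,7,0,0]
After op 15 (+): stack=[2,107] mem=[2,7,0,0]
After op 16 (/): stack=[0] mem=[2,7,0,0]
After op 17 (push 12): stack=[0,12] mem=[2,7,0,0]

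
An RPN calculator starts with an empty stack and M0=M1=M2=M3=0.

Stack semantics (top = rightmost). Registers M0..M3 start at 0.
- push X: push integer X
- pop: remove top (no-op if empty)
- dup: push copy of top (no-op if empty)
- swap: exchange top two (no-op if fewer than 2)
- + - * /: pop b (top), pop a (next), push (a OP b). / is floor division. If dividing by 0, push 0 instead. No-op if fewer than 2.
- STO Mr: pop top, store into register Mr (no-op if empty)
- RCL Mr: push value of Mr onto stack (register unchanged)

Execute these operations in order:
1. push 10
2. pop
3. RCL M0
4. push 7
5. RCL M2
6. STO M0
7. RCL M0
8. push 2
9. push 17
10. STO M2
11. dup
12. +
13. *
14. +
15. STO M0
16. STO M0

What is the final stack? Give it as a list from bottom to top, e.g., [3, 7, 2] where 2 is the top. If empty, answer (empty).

After op 1 (push 10): stack=[10] mem=[0,0,0,0]
After op 2 (pop): stack=[empty] mem=[0,0,0,0]
After op 3 (RCL M0): stack=[0] mem=[0,0,0,0]
After op 4 (push 7): stack=[0,7] mem=[0,0,0,0]
After op 5 (RCL M2): stack=[0,7,0] mem=[0,0,0,0]
After op 6 (STO M0): stack=[0,7] mem=[0,0,0,0]
After op 7 (RCL M0): stack=[0,7,0] mem=[0,0,0,0]
After op 8 (push 2): stack=[0,7,0,2] mem=[0,0,0,0]
After op 9 (push 17): stack=[0,7,0,2,17] mem=[0,0,0,0]
After op 10 (STO M2): stack=[0,7,0,2] mem=[0,0,17,0]
After op 11 (dup): stack=[0,7,0,2,2] mem=[0,0,17,0]
After op 12 (+): stack=[0,7,0,4] mem=[0,0,17,0]
After op 13 (*): stack=[0,7,0] mem=[0,0,17,0]
After op 14 (+): stack=[0,7] mem=[0,0,17,0]
After op 15 (STO M0): stack=[0] mem=[7,0,17,0]
After op 16 (STO M0): stack=[empty] mem=[0,0,17,0]

Answer: (empty)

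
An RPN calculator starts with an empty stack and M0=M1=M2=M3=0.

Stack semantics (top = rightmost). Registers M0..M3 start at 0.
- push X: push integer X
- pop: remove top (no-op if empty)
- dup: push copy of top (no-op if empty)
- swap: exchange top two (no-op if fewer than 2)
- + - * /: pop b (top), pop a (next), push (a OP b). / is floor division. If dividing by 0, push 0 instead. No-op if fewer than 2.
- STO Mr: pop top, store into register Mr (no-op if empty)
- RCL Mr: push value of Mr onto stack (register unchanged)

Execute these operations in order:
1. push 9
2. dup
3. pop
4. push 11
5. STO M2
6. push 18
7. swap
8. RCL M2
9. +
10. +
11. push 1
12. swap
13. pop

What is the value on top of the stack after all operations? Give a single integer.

After op 1 (push 9): stack=[9] mem=[0,0,0,0]
After op 2 (dup): stack=[9,9] mem=[0,0,0,0]
After op 3 (pop): stack=[9] mem=[0,0,0,0]
After op 4 (push 11): stack=[9,11] mem=[0,0,0,0]
After op 5 (STO M2): stack=[9] mem=[0,0,11,0]
After op 6 (push 18): stack=[9,18] mem=[0,0,11,0]
After op 7 (swap): stack=[18,9] mem=[0,0,11,0]
After op 8 (RCL M2): stack=[18,9,11] mem=[0,0,11,0]
After op 9 (+): stack=[18,20] mem=[0,0,11,0]
After op 10 (+): stack=[38] mem=[0,0,11,0]
After op 11 (push 1): stack=[38,1] mem=[0,0,11,0]
After op 12 (swap): stack=[1,38] mem=[0,0,11,0]
After op 13 (pop): stack=[1] mem=[0,0,11,0]

Answer: 1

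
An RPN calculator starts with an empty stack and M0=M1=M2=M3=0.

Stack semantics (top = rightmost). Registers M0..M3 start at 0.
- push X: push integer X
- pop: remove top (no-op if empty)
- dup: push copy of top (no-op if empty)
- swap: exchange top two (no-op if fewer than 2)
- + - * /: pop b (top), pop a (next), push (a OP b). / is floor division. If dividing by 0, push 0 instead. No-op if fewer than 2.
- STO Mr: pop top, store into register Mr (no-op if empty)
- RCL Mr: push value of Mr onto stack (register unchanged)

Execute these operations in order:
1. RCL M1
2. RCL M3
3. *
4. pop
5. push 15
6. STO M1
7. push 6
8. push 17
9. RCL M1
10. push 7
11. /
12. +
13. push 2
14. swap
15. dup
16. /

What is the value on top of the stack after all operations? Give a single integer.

After op 1 (RCL M1): stack=[0] mem=[0,0,0,0]
After op 2 (RCL M3): stack=[0,0] mem=[0,0,0,0]
After op 3 (*): stack=[0] mem=[0,0,0,0]
After op 4 (pop): stack=[empty] mem=[0,0,0,0]
After op 5 (push 15): stack=[15] mem=[0,0,0,0]
After op 6 (STO M1): stack=[empty] mem=[0,15,0,0]
After op 7 (push 6): stack=[6] mem=[0,15,0,0]
After op 8 (push 17): stack=[6,17] mem=[0,15,0,0]
After op 9 (RCL M1): stack=[6,17,15] mem=[0,15,0,0]
After op 10 (push 7): stack=[6,17,15,7] mem=[0,15,0,0]
After op 11 (/): stack=[6,17,2] mem=[0,15,0,0]
After op 12 (+): stack=[6,19] mem=[0,15,0,0]
After op 13 (push 2): stack=[6,19,2] mem=[0,15,0,0]
After op 14 (swap): stack=[6,2,19] mem=[0,15,0,0]
After op 15 (dup): stack=[6,2,19,19] mem=[0,15,0,0]
After op 16 (/): stack=[6,2,1] mem=[0,15,0,0]

Answer: 1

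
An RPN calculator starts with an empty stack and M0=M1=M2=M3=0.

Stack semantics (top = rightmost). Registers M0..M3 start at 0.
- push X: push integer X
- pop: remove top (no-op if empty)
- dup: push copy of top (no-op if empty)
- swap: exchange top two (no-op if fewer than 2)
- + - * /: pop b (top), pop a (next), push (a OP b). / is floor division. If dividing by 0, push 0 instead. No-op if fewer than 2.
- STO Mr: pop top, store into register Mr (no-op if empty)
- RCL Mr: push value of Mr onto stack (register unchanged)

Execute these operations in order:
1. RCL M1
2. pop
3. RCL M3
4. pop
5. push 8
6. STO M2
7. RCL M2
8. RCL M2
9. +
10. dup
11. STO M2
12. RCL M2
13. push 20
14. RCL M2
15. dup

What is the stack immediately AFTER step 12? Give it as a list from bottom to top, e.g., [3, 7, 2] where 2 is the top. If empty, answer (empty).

After op 1 (RCL M1): stack=[0] mem=[0,0,0,0]
After op 2 (pop): stack=[empty] mem=[0,0,0,0]
After op 3 (RCL M3): stack=[0] mem=[0,0,0,0]
After op 4 (pop): stack=[empty] mem=[0,0,0,0]
After op 5 (push 8): stack=[8] mem=[0,0,0,0]
After op 6 (STO M2): stack=[empty] mem=[0,0,8,0]
After op 7 (RCL M2): stack=[8] mem=[0,0,8,0]
After op 8 (RCL M2): stack=[8,8] mem=[0,0,8,0]
After op 9 (+): stack=[16] mem=[0,0,8,0]
After op 10 (dup): stack=[16,16] mem=[0,0,8,0]
After op 11 (STO M2): stack=[16] mem=[0,0,16,0]
After op 12 (RCL M2): stack=[16,16] mem=[0,0,16,0]

[16, 16]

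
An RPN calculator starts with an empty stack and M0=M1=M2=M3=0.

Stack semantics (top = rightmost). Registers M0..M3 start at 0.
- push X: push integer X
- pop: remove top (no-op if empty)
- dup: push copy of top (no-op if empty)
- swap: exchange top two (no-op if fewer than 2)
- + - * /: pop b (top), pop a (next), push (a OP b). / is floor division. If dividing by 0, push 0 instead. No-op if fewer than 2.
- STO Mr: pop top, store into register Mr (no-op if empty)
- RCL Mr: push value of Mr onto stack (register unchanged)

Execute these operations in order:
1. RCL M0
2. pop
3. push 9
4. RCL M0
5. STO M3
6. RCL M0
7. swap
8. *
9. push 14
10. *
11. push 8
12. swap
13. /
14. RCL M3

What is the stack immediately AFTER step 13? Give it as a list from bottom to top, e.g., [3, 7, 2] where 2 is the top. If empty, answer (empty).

After op 1 (RCL M0): stack=[0] mem=[0,0,0,0]
After op 2 (pop): stack=[empty] mem=[0,0,0,0]
After op 3 (push 9): stack=[9] mem=[0,0,0,0]
After op 4 (RCL M0): stack=[9,0] mem=[0,0,0,0]
After op 5 (STO M3): stack=[9] mem=[0,0,0,0]
After op 6 (RCL M0): stack=[9,0] mem=[0,0,0,0]
After op 7 (swap): stack=[0,9] mem=[0,0,0,0]
After op 8 (*): stack=[0] mem=[0,0,0,0]
After op 9 (push 14): stack=[0,14] mem=[0,0,0,0]
After op 10 (*): stack=[0] mem=[0,0,0,0]
After op 11 (push 8): stack=[0,8] mem=[0,0,0,0]
After op 12 (swap): stack=[8,0] mem=[0,0,0,0]
After op 13 (/): stack=[0] mem=[0,0,0,0]

[0]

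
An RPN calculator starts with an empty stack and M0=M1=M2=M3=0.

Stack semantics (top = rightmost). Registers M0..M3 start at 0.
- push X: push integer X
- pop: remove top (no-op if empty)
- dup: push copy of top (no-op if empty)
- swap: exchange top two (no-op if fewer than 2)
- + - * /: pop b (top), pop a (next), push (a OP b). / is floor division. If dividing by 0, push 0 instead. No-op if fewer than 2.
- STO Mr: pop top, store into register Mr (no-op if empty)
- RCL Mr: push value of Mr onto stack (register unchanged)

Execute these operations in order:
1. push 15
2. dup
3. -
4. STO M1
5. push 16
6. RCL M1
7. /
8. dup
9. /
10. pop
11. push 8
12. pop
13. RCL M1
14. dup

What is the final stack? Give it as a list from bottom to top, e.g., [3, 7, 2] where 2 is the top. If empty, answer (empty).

After op 1 (push 15): stack=[15] mem=[0,0,0,0]
After op 2 (dup): stack=[15,15] mem=[0,0,0,0]
After op 3 (-): stack=[0] mem=[0,0,0,0]
After op 4 (STO M1): stack=[empty] mem=[0,0,0,0]
After op 5 (push 16): stack=[16] mem=[0,0,0,0]
After op 6 (RCL M1): stack=[16,0] mem=[0,0,0,0]
After op 7 (/): stack=[0] mem=[0,0,0,0]
After op 8 (dup): stack=[0,0] mem=[0,0,0,0]
After op 9 (/): stack=[0] mem=[0,0,0,0]
After op 10 (pop): stack=[empty] mem=[0,0,0,0]
After op 11 (push 8): stack=[8] mem=[0,0,0,0]
After op 12 (pop): stack=[empty] mem=[0,0,0,0]
After op 13 (RCL M1): stack=[0] mem=[0,0,0,0]
After op 14 (dup): stack=[0,0] mem=[0,0,0,0]

Answer: [0, 0]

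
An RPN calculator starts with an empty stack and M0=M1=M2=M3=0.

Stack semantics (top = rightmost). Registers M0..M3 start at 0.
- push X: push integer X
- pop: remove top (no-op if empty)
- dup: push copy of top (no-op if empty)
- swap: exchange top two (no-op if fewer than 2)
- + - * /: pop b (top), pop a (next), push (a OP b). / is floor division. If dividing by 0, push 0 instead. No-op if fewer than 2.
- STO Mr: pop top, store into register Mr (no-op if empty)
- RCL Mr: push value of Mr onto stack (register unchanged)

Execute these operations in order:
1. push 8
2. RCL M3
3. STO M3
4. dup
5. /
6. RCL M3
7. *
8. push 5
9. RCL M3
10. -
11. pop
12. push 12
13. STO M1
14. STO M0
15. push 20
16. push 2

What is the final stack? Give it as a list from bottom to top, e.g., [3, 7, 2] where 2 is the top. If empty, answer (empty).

After op 1 (push 8): stack=[8] mem=[0,0,0,0]
After op 2 (RCL M3): stack=[8,0] mem=[0,0,0,0]
After op 3 (STO M3): stack=[8] mem=[0,0,0,0]
After op 4 (dup): stack=[8,8] mem=[0,0,0,0]
After op 5 (/): stack=[1] mem=[0,0,0,0]
After op 6 (RCL M3): stack=[1,0] mem=[0,0,0,0]
After op 7 (*): stack=[0] mem=[0,0,0,0]
After op 8 (push 5): stack=[0,5] mem=[0,0,0,0]
After op 9 (RCL M3): stack=[0,5,0] mem=[0,0,0,0]
After op 10 (-): stack=[0,5] mem=[0,0,0,0]
After op 11 (pop): stack=[0] mem=[0,0,0,0]
After op 12 (push 12): stack=[0,12] mem=[0,0,0,0]
After op 13 (STO M1): stack=[0] mem=[0,12,0,0]
After op 14 (STO M0): stack=[empty] mem=[0,12,0,0]
After op 15 (push 20): stack=[20] mem=[0,12,0,0]
After op 16 (push 2): stack=[20,2] mem=[0,12,0,0]

Answer: [20, 2]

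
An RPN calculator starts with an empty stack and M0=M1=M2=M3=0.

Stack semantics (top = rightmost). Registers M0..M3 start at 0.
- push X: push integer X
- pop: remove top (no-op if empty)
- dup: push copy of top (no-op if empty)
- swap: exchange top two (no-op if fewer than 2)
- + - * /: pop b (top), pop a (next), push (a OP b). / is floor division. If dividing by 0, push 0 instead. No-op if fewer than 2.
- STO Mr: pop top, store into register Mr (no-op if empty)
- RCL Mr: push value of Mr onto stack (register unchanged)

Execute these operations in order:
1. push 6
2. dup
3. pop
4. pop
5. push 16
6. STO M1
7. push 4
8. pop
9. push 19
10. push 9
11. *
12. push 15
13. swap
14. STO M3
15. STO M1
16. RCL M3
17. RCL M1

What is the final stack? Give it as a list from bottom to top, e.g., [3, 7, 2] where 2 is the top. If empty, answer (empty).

After op 1 (push 6): stack=[6] mem=[0,0,0,0]
After op 2 (dup): stack=[6,6] mem=[0,0,0,0]
After op 3 (pop): stack=[6] mem=[0,0,0,0]
After op 4 (pop): stack=[empty] mem=[0,0,0,0]
After op 5 (push 16): stack=[16] mem=[0,0,0,0]
After op 6 (STO M1): stack=[empty] mem=[0,16,0,0]
After op 7 (push 4): stack=[4] mem=[0,16,0,0]
After op 8 (pop): stack=[empty] mem=[0,16,0,0]
After op 9 (push 19): stack=[19] mem=[0,16,0,0]
After op 10 (push 9): stack=[19,9] mem=[0,16,0,0]
After op 11 (*): stack=[171] mem=[0,16,0,0]
After op 12 (push 15): stack=[171,15] mem=[0,16,0,0]
After op 13 (swap): stack=[15,171] mem=[0,16,0,0]
After op 14 (STO M3): stack=[15] mem=[0,16,0,171]
After op 15 (STO M1): stack=[empty] mem=[0,15,0,171]
After op 16 (RCL M3): stack=[171] mem=[0,15,0,171]
After op 17 (RCL M1): stack=[171,15] mem=[0,15,0,171]

Answer: [171, 15]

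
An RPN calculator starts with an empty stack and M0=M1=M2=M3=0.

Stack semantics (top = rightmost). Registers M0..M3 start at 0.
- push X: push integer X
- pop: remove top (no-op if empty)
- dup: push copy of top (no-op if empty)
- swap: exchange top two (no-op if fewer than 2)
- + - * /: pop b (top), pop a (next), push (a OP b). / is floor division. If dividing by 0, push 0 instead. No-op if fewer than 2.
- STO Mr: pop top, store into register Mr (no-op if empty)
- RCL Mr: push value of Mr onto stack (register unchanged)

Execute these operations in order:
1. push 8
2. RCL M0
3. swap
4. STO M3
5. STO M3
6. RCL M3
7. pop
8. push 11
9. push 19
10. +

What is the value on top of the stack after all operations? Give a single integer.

After op 1 (push 8): stack=[8] mem=[0,0,0,0]
After op 2 (RCL M0): stack=[8,0] mem=[0,0,0,0]
After op 3 (swap): stack=[0,8] mem=[0,0,0,0]
After op 4 (STO M3): stack=[0] mem=[0,0,0,8]
After op 5 (STO M3): stack=[empty] mem=[0,0,0,0]
After op 6 (RCL M3): stack=[0] mem=[0,0,0,0]
After op 7 (pop): stack=[empty] mem=[0,0,0,0]
After op 8 (push 11): stack=[11] mem=[0,0,0,0]
After op 9 (push 19): stack=[11,19] mem=[0,0,0,0]
After op 10 (+): stack=[30] mem=[0,0,0,0]

Answer: 30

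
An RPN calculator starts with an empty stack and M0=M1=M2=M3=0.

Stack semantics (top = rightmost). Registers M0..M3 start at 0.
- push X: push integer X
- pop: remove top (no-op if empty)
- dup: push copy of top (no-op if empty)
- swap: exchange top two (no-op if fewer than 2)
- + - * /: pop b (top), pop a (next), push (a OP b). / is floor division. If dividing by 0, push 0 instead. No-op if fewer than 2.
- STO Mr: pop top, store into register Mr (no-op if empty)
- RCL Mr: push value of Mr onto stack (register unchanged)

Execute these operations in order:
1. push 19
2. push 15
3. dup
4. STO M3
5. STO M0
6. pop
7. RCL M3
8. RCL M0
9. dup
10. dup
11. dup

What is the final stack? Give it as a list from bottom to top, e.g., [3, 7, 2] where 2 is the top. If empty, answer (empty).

After op 1 (push 19): stack=[19] mem=[0,0,0,0]
After op 2 (push 15): stack=[19,15] mem=[0,0,0,0]
After op 3 (dup): stack=[19,15,15] mem=[0,0,0,0]
After op 4 (STO M3): stack=[19,15] mem=[0,0,0,15]
After op 5 (STO M0): stack=[19] mem=[15,0,0,15]
After op 6 (pop): stack=[empty] mem=[15,0,0,15]
After op 7 (RCL M3): stack=[15] mem=[15,0,0,15]
After op 8 (RCL M0): stack=[15,15] mem=[15,0,0,15]
After op 9 (dup): stack=[15,15,15] mem=[15,0,0,15]
After op 10 (dup): stack=[15,15,15,15] mem=[15,0,0,15]
After op 11 (dup): stack=[15,15,15,15,15] mem=[15,0,0,15]

Answer: [15, 15, 15, 15, 15]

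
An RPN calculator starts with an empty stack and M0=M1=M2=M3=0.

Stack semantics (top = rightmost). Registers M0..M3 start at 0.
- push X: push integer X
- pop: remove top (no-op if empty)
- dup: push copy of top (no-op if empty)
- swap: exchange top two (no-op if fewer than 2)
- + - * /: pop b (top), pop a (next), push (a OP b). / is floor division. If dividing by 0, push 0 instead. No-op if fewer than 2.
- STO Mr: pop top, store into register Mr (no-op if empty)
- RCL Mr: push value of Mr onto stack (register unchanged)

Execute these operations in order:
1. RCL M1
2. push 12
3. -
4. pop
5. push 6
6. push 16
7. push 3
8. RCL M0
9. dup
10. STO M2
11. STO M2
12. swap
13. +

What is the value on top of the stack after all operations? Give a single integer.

Answer: 19

Derivation:
After op 1 (RCL M1): stack=[0] mem=[0,0,0,0]
After op 2 (push 12): stack=[0,12] mem=[0,0,0,0]
After op 3 (-): stack=[-12] mem=[0,0,0,0]
After op 4 (pop): stack=[empty] mem=[0,0,0,0]
After op 5 (push 6): stack=[6] mem=[0,0,0,0]
After op 6 (push 16): stack=[6,16] mem=[0,0,0,0]
After op 7 (push 3): stack=[6,16,3] mem=[0,0,0,0]
After op 8 (RCL M0): stack=[6,16,3,0] mem=[0,0,0,0]
After op 9 (dup): stack=[6,16,3,0,0] mem=[0,0,0,0]
After op 10 (STO M2): stack=[6,16,3,0] mem=[0,0,0,0]
After op 11 (STO M2): stack=[6,16,3] mem=[0,0,0,0]
After op 12 (swap): stack=[6,3,16] mem=[0,0,0,0]
After op 13 (+): stack=[6,19] mem=[0,0,0,0]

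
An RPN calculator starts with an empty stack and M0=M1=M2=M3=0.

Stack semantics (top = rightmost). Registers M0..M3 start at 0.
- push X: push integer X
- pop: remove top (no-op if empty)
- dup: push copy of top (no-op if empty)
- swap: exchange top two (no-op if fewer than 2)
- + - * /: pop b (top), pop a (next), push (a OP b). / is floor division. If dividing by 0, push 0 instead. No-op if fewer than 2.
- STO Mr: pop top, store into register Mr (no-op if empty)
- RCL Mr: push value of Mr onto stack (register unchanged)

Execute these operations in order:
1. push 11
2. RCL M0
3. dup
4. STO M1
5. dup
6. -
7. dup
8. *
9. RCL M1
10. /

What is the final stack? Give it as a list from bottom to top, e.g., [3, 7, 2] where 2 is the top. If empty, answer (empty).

After op 1 (push 11): stack=[11] mem=[0,0,0,0]
After op 2 (RCL M0): stack=[11,0] mem=[0,0,0,0]
After op 3 (dup): stack=[11,0,0] mem=[0,0,0,0]
After op 4 (STO M1): stack=[11,0] mem=[0,0,0,0]
After op 5 (dup): stack=[11,0,0] mem=[0,0,0,0]
After op 6 (-): stack=[11,0] mem=[0,0,0,0]
After op 7 (dup): stack=[11,0,0] mem=[0,0,0,0]
After op 8 (*): stack=[11,0] mem=[0,0,0,0]
After op 9 (RCL M1): stack=[11,0,0] mem=[0,0,0,0]
After op 10 (/): stack=[11,0] mem=[0,0,0,0]

Answer: [11, 0]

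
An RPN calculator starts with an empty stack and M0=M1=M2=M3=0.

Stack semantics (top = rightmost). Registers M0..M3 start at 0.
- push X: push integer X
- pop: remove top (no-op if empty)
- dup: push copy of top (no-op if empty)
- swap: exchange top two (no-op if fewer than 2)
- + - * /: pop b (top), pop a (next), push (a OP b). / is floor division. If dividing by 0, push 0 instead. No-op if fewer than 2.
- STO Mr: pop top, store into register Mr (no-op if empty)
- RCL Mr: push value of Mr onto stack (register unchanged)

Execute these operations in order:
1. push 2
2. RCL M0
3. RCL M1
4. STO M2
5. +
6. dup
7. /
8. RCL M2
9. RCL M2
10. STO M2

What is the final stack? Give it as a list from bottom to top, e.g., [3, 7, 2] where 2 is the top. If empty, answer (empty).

After op 1 (push 2): stack=[2] mem=[0,0,0,0]
After op 2 (RCL M0): stack=[2,0] mem=[0,0,0,0]
After op 3 (RCL M1): stack=[2,0,0] mem=[0,0,0,0]
After op 4 (STO M2): stack=[2,0] mem=[0,0,0,0]
After op 5 (+): stack=[2] mem=[0,0,0,0]
After op 6 (dup): stack=[2,2] mem=[0,0,0,0]
After op 7 (/): stack=[1] mem=[0,0,0,0]
After op 8 (RCL M2): stack=[1,0] mem=[0,0,0,0]
After op 9 (RCL M2): stack=[1,0,0] mem=[0,0,0,0]
After op 10 (STO M2): stack=[1,0] mem=[0,0,0,0]

Answer: [1, 0]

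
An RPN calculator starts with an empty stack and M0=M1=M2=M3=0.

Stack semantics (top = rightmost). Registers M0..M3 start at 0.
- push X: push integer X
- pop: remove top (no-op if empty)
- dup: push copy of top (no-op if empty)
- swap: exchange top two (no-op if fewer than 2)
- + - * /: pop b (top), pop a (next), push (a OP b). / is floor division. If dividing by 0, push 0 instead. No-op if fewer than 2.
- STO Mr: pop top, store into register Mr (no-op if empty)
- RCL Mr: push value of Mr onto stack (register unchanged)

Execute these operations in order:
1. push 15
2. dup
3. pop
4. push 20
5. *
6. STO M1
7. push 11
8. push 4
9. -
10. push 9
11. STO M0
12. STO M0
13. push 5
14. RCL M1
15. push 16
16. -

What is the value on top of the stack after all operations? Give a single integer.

Answer: 284

Derivation:
After op 1 (push 15): stack=[15] mem=[0,0,0,0]
After op 2 (dup): stack=[15,15] mem=[0,0,0,0]
After op 3 (pop): stack=[15] mem=[0,0,0,0]
After op 4 (push 20): stack=[15,20] mem=[0,0,0,0]
After op 5 (*): stack=[300] mem=[0,0,0,0]
After op 6 (STO M1): stack=[empty] mem=[0,300,0,0]
After op 7 (push 11): stack=[11] mem=[0,300,0,0]
After op 8 (push 4): stack=[11,4] mem=[0,300,0,0]
After op 9 (-): stack=[7] mem=[0,300,0,0]
After op 10 (push 9): stack=[7,9] mem=[0,300,0,0]
After op 11 (STO M0): stack=[7] mem=[9,300,0,0]
After op 12 (STO M0): stack=[empty] mem=[7,300,0,0]
After op 13 (push 5): stack=[5] mem=[7,300,0,0]
After op 14 (RCL M1): stack=[5,300] mem=[7,300,0,0]
After op 15 (push 16): stack=[5,300,16] mem=[7,300,0,0]
After op 16 (-): stack=[5,284] mem=[7,300,0,0]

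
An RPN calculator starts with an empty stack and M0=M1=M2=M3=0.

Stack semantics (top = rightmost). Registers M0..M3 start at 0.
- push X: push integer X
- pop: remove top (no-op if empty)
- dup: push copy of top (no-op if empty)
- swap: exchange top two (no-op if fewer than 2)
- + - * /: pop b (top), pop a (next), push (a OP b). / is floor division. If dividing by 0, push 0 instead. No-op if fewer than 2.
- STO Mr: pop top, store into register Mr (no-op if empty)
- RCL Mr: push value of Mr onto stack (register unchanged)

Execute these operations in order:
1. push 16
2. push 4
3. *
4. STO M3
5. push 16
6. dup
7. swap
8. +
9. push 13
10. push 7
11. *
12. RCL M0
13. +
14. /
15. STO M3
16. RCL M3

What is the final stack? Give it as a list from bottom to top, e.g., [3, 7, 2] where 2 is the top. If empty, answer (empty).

After op 1 (push 16): stack=[16] mem=[0,0,0,0]
After op 2 (push 4): stack=[16,4] mem=[0,0,0,0]
After op 3 (*): stack=[64] mem=[0,0,0,0]
After op 4 (STO M3): stack=[empty] mem=[0,0,0,64]
After op 5 (push 16): stack=[16] mem=[0,0,0,64]
After op 6 (dup): stack=[16,16] mem=[0,0,0,64]
After op 7 (swap): stack=[16,16] mem=[0,0,0,64]
After op 8 (+): stack=[32] mem=[0,0,0,64]
After op 9 (push 13): stack=[32,13] mem=[0,0,0,64]
After op 10 (push 7): stack=[32,13,7] mem=[0,0,0,64]
After op 11 (*): stack=[32,91] mem=[0,0,0,64]
After op 12 (RCL M0): stack=[32,91,0] mem=[0,0,0,64]
After op 13 (+): stack=[32,91] mem=[0,0,0,64]
After op 14 (/): stack=[0] mem=[0,0,0,64]
After op 15 (STO M3): stack=[empty] mem=[0,0,0,0]
After op 16 (RCL M3): stack=[0] mem=[0,0,0,0]

Answer: [0]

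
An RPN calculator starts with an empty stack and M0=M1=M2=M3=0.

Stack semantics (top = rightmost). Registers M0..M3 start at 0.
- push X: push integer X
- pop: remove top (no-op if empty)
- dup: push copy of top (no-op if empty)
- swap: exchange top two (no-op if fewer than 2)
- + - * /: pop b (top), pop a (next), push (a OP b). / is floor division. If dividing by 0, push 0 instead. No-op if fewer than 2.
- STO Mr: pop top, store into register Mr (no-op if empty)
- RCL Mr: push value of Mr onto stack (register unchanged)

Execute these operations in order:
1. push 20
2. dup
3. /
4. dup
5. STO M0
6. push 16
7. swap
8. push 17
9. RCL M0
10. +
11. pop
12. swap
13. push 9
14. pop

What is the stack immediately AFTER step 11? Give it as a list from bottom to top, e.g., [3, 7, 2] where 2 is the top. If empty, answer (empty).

After op 1 (push 20): stack=[20] mem=[0,0,0,0]
After op 2 (dup): stack=[20,20] mem=[0,0,0,0]
After op 3 (/): stack=[1] mem=[0,0,0,0]
After op 4 (dup): stack=[1,1] mem=[0,0,0,0]
After op 5 (STO M0): stack=[1] mem=[1,0,0,0]
After op 6 (push 16): stack=[1,16] mem=[1,0,0,0]
After op 7 (swap): stack=[16,1] mem=[1,0,0,0]
After op 8 (push 17): stack=[16,1,17] mem=[1,0,0,0]
After op 9 (RCL M0): stack=[16,1,17,1] mem=[1,0,0,0]
After op 10 (+): stack=[16,1,18] mem=[1,0,0,0]
After op 11 (pop): stack=[16,1] mem=[1,0,0,0]

[16, 1]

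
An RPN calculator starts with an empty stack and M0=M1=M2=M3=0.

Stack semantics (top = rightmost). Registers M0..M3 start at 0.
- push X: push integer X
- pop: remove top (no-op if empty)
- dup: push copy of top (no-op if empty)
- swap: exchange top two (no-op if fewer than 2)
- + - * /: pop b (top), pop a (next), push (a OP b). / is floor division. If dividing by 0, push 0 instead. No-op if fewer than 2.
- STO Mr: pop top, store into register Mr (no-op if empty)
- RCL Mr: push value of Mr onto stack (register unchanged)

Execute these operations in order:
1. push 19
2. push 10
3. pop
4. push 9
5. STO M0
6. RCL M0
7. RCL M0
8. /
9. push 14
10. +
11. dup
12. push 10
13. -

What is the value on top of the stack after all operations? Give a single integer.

Answer: 5

Derivation:
After op 1 (push 19): stack=[19] mem=[0,0,0,0]
After op 2 (push 10): stack=[19,10] mem=[0,0,0,0]
After op 3 (pop): stack=[19] mem=[0,0,0,0]
After op 4 (push 9): stack=[19,9] mem=[0,0,0,0]
After op 5 (STO M0): stack=[19] mem=[9,0,0,0]
After op 6 (RCL M0): stack=[19,9] mem=[9,0,0,0]
After op 7 (RCL M0): stack=[19,9,9] mem=[9,0,0,0]
After op 8 (/): stack=[19,1] mem=[9,0,0,0]
After op 9 (push 14): stack=[19,1,14] mem=[9,0,0,0]
After op 10 (+): stack=[19,15] mem=[9,0,0,0]
After op 11 (dup): stack=[19,15,15] mem=[9,0,0,0]
After op 12 (push 10): stack=[19,15,15,10] mem=[9,0,0,0]
After op 13 (-): stack=[19,15,5] mem=[9,0,0,0]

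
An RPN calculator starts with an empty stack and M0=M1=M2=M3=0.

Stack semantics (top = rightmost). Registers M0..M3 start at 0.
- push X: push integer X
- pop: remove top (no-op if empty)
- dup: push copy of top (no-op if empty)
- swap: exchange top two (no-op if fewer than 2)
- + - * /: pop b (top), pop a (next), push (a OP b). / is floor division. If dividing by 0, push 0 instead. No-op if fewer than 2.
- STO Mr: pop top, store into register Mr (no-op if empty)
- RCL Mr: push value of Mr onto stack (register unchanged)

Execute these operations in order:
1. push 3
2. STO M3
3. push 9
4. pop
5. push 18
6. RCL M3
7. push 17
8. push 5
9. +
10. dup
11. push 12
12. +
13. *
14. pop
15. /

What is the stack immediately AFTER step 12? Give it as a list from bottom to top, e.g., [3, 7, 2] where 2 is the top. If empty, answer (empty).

After op 1 (push 3): stack=[3] mem=[0,0,0,0]
After op 2 (STO M3): stack=[empty] mem=[0,0,0,3]
After op 3 (push 9): stack=[9] mem=[0,0,0,3]
After op 4 (pop): stack=[empty] mem=[0,0,0,3]
After op 5 (push 18): stack=[18] mem=[0,0,0,3]
After op 6 (RCL M3): stack=[18,3] mem=[0,0,0,3]
After op 7 (push 17): stack=[18,3,17] mem=[0,0,0,3]
After op 8 (push 5): stack=[18,3,17,5] mem=[0,0,0,3]
After op 9 (+): stack=[18,3,22] mem=[0,0,0,3]
After op 10 (dup): stack=[18,3,22,22] mem=[0,0,0,3]
After op 11 (push 12): stack=[18,3,22,22,12] mem=[0,0,0,3]
After op 12 (+): stack=[18,3,22,34] mem=[0,0,0,3]

[18, 3, 22, 34]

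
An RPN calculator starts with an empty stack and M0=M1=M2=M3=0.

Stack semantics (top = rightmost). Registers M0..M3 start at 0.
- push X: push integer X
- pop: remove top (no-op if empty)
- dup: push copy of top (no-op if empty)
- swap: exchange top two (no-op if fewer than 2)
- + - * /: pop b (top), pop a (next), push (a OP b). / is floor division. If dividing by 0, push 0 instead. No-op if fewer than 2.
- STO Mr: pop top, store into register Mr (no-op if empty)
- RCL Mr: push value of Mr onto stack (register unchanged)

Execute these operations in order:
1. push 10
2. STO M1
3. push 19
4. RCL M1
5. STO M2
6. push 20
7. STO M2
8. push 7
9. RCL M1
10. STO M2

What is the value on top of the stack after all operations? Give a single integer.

Answer: 7

Derivation:
After op 1 (push 10): stack=[10] mem=[0,0,0,0]
After op 2 (STO M1): stack=[empty] mem=[0,10,0,0]
After op 3 (push 19): stack=[19] mem=[0,10,0,0]
After op 4 (RCL M1): stack=[19,10] mem=[0,10,0,0]
After op 5 (STO M2): stack=[19] mem=[0,10,10,0]
After op 6 (push 20): stack=[19,20] mem=[0,10,10,0]
After op 7 (STO M2): stack=[19] mem=[0,10,20,0]
After op 8 (push 7): stack=[19,7] mem=[0,10,20,0]
After op 9 (RCL M1): stack=[19,7,10] mem=[0,10,20,0]
After op 10 (STO M2): stack=[19,7] mem=[0,10,10,0]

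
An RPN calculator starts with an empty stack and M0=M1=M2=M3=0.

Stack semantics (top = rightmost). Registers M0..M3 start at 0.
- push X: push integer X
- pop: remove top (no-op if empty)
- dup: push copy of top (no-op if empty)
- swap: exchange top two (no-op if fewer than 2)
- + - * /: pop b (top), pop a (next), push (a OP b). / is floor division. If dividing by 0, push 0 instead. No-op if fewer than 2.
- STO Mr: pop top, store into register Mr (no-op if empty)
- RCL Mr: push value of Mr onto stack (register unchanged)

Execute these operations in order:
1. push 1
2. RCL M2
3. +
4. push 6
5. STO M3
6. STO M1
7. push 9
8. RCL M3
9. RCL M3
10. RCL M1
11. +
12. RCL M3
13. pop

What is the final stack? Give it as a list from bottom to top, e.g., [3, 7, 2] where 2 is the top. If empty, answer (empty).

Answer: [9, 6, 7]

Derivation:
After op 1 (push 1): stack=[1] mem=[0,0,0,0]
After op 2 (RCL M2): stack=[1,0] mem=[0,0,0,0]
After op 3 (+): stack=[1] mem=[0,0,0,0]
After op 4 (push 6): stack=[1,6] mem=[0,0,0,0]
After op 5 (STO M3): stack=[1] mem=[0,0,0,6]
After op 6 (STO M1): stack=[empty] mem=[0,1,0,6]
After op 7 (push 9): stack=[9] mem=[0,1,0,6]
After op 8 (RCL M3): stack=[9,6] mem=[0,1,0,6]
After op 9 (RCL M3): stack=[9,6,6] mem=[0,1,0,6]
After op 10 (RCL M1): stack=[9,6,6,1] mem=[0,1,0,6]
After op 11 (+): stack=[9,6,7] mem=[0,1,0,6]
After op 12 (RCL M3): stack=[9,6,7,6] mem=[0,1,0,6]
After op 13 (pop): stack=[9,6,7] mem=[0,1,0,6]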